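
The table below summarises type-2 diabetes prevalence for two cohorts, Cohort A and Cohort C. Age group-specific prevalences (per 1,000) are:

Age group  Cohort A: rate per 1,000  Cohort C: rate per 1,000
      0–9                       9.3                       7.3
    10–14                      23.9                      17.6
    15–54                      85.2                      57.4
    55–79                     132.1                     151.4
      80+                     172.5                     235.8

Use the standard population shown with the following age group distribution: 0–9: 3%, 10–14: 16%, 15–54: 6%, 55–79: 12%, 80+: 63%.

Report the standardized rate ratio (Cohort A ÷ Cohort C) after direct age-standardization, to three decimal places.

0.772

Standard weights: 0.03, 0.16, 0.06, 0.12, 0.63.
Cohort A: 0.0300×9.3 + 0.1600×23.9 + 0.0600×85.2 + 0.1200×132.1 + 0.6300×172.5 = 133.7420 per 1,000.
Cohort C: 0.0300×7.3 + 0.1600×17.6 + 0.0600×57.4 + 0.1200×151.4 + 0.6300×235.8 = 173.2010 per 1,000.
Ratio = 133.7420 ÷ 173.2010 = 0.77218.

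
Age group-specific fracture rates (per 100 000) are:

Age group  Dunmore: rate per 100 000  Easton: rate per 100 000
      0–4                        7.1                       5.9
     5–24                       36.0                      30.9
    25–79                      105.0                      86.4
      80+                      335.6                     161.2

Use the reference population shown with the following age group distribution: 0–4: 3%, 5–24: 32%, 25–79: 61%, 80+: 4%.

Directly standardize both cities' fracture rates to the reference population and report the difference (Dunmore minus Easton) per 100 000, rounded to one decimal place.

Standard weights: 0.03, 0.32, 0.61, 0.04.
Dunmore: 0.0300×7.1 + 0.3200×36.0 + 0.6100×105.0 + 0.0400×335.6 = 89.2070 per 100 000.
Easton: 0.0300×5.9 + 0.3200×30.9 + 0.6100×86.4 + 0.0400×161.2 = 69.2170 per 100 000.
Difference = 89.2070 − 69.2170 = 19.9900.

20.0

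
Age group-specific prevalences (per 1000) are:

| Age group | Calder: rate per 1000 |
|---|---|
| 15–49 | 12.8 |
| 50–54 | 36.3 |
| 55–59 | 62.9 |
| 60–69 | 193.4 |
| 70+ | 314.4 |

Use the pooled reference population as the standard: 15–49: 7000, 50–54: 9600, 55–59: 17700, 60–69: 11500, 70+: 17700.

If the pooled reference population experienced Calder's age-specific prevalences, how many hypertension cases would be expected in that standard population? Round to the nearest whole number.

9340

Expected hypertension cases = Σ (standard pop × age-specific rate ÷ 1000)
= 7000×12.8/1000 + 9600×36.3/1000 + 17700×62.9/1000 + 11500×193.4/1000 + 17700×314.4/1000
= 89.60 + 348.48 + 1113.33 + 2224.10 + 5564.88 = 9340.39.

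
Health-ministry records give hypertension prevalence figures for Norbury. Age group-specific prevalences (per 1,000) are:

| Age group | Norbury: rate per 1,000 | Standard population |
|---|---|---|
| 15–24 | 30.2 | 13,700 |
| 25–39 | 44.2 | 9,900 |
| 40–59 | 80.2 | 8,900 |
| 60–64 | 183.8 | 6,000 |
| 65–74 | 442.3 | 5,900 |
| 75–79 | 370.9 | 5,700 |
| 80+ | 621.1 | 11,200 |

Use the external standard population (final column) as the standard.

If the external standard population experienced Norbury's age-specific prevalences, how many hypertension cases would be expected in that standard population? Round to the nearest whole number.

Expected hypertension cases = Σ (standard pop × age-specific rate ÷ 1,000)
= 13,700×30.2/1,000 + 9,900×44.2/1,000 + 8,900×80.2/1,000 + 6,000×183.8/1,000 + 5,900×442.3/1,000 + 5,700×370.9/1,000 + 11,200×621.1/1,000
= 413.74 + 437.58 + 713.78 + 1102.80 + 2609.57 + 2114.13 + 6956.32 = 14347.92.

14348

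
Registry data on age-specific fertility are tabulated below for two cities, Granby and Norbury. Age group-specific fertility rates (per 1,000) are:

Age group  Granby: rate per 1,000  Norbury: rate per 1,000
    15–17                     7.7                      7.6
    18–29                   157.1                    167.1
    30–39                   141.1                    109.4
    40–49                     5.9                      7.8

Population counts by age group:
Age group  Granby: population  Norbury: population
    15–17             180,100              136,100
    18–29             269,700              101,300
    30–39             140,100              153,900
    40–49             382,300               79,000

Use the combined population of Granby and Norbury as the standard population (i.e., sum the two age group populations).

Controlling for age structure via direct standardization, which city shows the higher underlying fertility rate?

Granby

Combined standard total = 1,442,500; weights = 0.2192, 0.2572, 0.2038, 0.3198.
Granby: 0.2192×7.7 + 0.2572×157.1 + 0.2038×141.1 + 0.3198×5.9 = 72.7375 per 1,000.
Norbury: 0.2192×7.6 + 0.2572×167.1 + 0.2038×109.4 + 0.3198×7.8 = 69.4343 per 1,000.
The crude rates (67.66 vs 75.30) would put Norbury higher, but that reflects its age composition; once standardized to a common age structure, Granby has the higher underlying rate.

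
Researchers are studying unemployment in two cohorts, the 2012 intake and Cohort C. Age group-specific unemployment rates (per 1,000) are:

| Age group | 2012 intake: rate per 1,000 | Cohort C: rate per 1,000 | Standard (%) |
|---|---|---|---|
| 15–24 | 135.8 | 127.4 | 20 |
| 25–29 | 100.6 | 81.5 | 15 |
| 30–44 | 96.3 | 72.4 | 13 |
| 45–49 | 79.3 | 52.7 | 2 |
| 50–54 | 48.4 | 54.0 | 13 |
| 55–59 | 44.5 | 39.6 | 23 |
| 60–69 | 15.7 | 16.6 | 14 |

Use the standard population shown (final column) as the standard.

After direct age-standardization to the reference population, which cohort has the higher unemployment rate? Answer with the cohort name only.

2012 intake

Standard weights: 0.20, 0.15, 0.13, 0.02, 0.13, 0.23, 0.14.
The 2012 intake: 0.2000×135.8 + 0.1500×100.6 + 0.1300×96.3 + 0.0200×79.3 + 0.1300×48.4 + 0.2300×44.5 + 0.1400×15.7 = 75.0800 per 1,000.
Cohort C: 0.2000×127.4 + 0.1500×81.5 + 0.1300×72.4 + 0.0200×52.7 + 0.1300×54.0 + 0.2300×39.6 + 0.1400×16.6 = 66.6230 per 1,000.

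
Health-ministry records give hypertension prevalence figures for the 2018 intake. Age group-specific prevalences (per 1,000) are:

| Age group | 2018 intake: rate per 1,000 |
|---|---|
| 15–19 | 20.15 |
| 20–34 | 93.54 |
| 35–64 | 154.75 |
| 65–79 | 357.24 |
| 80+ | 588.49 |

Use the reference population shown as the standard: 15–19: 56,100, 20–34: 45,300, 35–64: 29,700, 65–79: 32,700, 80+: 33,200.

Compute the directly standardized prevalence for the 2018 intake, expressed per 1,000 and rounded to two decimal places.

209.05

Standard total = 197,000; weights = 0.2848, 0.2299, 0.1508, 0.1660, 0.1685.
Standardized rate: 0.2848×20.15 + 0.2299×93.54 + 0.1508×154.75 + 0.1660×357.24 + 0.1685×588.49 = 209.0531 per 1,000.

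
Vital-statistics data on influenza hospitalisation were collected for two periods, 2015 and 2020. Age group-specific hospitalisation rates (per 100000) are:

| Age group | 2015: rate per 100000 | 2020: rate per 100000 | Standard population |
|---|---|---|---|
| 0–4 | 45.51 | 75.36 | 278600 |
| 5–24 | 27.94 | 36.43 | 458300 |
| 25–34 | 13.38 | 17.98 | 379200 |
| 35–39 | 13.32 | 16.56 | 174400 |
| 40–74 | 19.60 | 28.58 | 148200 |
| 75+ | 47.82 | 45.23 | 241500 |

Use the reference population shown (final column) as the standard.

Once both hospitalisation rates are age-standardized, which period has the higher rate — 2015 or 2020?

Standard total = 1680200; weights = 0.1658, 0.2728, 0.2257, 0.1038, 0.0882, 0.1437.
2015: 0.1658×45.51 + 0.2728×27.94 + 0.2257×13.38 + 0.1038×13.32 + 0.0882×19.60 + 0.1437×47.82 = 28.1716 per 100000.
2020: 0.1658×75.36 + 0.2728×36.43 + 0.2257×17.98 + 0.1038×16.56 + 0.0882×28.58 + 0.1437×45.23 = 37.2312 per 100000.

2020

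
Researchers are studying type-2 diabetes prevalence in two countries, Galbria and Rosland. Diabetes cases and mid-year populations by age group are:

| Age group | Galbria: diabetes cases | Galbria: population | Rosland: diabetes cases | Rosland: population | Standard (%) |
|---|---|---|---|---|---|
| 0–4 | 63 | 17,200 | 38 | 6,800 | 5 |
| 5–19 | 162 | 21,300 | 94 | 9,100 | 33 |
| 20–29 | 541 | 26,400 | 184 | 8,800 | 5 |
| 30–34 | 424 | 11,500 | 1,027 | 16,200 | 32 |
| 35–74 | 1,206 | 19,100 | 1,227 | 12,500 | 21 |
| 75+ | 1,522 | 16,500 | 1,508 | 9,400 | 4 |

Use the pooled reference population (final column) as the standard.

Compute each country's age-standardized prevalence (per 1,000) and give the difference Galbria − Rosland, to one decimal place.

Age-specific rates per 1,000 for Galbria: 3.663, 7.606, 20.492, 36.870, 63.141, 92.242.
For Rosland: 5.588, 10.330, 20.909, 63.395, 98.160, 160.426.
Standard weights: 0.05, 0.33, 0.05, 0.32, 0.21, 0.04.
Galbria: 0.0500×3.663 + 0.3300×7.606 + 0.0500×20.492 + 0.3200×36.870 + 0.2100×63.141 + 0.0400×92.242 = 32.4653 per 1,000.
Rosland: 0.0500×5.588 + 0.3300×10.330 + 0.0500×20.909 + 0.3200×63.395 + 0.2100×98.160 + 0.0400×160.426 = 52.0507 per 1,000.
Difference = 32.4653 − 52.0507 = -19.5854.

-19.6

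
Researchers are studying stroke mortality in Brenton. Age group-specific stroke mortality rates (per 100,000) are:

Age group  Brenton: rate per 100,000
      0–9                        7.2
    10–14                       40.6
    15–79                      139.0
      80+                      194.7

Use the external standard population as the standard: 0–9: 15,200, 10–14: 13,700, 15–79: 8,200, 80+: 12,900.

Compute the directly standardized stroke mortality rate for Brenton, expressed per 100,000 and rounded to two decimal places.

Standard total = 50,000; weights = 0.3040, 0.2740, 0.1640, 0.2580.
Standardized rate: 0.3040×7.2 + 0.2740×40.6 + 0.1640×139.0 + 0.2580×194.7 = 86.3418 per 100,000.

86.34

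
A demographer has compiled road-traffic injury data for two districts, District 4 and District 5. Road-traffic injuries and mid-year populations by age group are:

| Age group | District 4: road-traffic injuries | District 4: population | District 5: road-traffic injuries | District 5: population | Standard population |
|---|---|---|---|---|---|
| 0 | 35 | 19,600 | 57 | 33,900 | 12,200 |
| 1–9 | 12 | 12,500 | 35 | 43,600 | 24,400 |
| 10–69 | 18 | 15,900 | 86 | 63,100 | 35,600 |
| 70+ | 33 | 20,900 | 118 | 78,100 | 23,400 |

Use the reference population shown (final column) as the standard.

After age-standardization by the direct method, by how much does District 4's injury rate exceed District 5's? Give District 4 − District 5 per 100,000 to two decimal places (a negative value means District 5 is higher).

Age-specific rates per 100,000 for District 4: 178.57, 96.00, 113.21, 157.89.
For District 5: 168.14, 80.28, 136.29, 151.09.
Standard total = 95,600; weights = 0.1276, 0.2552, 0.3724, 0.2448.
District 4: 0.1276×178.57 + 0.2552×96.00 + 0.3724×113.21 + 0.2448×157.89 = 128.0952 per 100,000.
District 5: 0.1276×168.14 + 0.2552×80.28 + 0.3724×136.29 + 0.2448×151.09 = 129.6809 per 100,000.
Difference = 128.0952 − 129.6809 = -1.5857.

-1.59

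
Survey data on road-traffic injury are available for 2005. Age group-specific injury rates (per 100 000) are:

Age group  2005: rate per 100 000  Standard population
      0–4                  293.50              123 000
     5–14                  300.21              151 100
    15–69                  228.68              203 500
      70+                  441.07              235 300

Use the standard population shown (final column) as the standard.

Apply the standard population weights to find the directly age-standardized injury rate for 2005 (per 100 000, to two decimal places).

325.13

Standard total = 712 900; weights = 0.1725, 0.2120, 0.2855, 0.3301.
Standardized rate: 0.1725×293.50 + 0.2120×300.21 + 0.2855×228.68 + 0.3301×441.07 = 325.1261 per 100 000.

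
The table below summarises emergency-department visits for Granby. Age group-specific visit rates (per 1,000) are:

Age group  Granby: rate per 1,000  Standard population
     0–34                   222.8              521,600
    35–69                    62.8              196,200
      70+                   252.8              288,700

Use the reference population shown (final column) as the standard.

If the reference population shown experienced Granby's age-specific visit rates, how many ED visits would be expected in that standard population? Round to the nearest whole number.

201517

Expected ED visits = Σ (standard pop × age-specific rate ÷ 1,000)
= 521,600×222.8/1,000 + 196,200×62.8/1,000 + 288,700×252.8/1,000
= 116212.48 + 12321.36 + 72983.36 = 201517.20.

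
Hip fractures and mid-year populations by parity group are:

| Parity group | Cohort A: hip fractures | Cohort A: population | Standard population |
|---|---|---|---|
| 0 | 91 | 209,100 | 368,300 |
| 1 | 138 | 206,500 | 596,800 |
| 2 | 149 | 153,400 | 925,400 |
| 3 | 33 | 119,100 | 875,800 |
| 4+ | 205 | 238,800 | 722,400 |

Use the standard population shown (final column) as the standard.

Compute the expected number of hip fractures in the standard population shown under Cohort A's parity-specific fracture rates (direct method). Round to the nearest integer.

Parity-specific rates per 100,000 for Cohort A: 43.52, 66.83, 97.13, 27.71, 85.85.
Expected hip fractures = Σ (standard pop × parity-specific rate ÷ 100,000)
= 368,300×43.52/100,000 + 596,800×66.83/100,000 + 925,400×97.13/100,000 + 875,800×27.71/100,000 + 722,400×85.85/100,000
= 160.28 + 398.83 + 898.86 + 242.66 + 620.15 = 2320.79.

2321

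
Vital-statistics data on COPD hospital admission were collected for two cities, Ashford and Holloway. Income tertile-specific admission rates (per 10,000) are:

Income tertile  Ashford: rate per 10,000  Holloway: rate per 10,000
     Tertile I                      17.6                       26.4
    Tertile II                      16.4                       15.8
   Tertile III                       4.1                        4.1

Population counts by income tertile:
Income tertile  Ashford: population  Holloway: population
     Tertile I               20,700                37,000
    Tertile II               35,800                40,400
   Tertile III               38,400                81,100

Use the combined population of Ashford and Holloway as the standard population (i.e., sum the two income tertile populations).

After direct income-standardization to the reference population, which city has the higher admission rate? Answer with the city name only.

Combined standard total = 253,400; weights = 0.2277, 0.3007, 0.4716.
Ashford: 0.2277×17.6 + 0.3007×16.4 + 0.4716×4.1 = 10.8727 per 10,000.
Holloway: 0.2277×26.4 + 0.3007×15.8 + 0.4716×4.1 = 12.6961 per 10,000.

Holloway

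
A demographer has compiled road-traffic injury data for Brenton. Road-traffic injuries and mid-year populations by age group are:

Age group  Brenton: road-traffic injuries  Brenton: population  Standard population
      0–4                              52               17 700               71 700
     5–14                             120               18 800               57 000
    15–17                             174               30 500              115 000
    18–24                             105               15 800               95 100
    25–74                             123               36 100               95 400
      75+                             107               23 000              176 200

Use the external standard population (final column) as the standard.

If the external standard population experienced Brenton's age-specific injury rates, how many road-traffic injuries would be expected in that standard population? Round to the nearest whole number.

Age-specific rates per 100 000 for Brenton: 293.79, 638.30, 570.49, 664.56, 340.72, 465.22.
Expected road-traffic injuries = Σ (standard pop × age-specific rate ÷ 100 000)
= 71 700×293.79/100 000 + 57 000×638.30/100 000 + 115 000×570.49/100 000 + 95 100×664.56/100 000 + 95 400×340.72/100 000 + 176 200×465.22/100 000
= 210.64 + 363.83 + 656.07 + 631.99 + 325.05 + 819.71 = 3007.29.

3007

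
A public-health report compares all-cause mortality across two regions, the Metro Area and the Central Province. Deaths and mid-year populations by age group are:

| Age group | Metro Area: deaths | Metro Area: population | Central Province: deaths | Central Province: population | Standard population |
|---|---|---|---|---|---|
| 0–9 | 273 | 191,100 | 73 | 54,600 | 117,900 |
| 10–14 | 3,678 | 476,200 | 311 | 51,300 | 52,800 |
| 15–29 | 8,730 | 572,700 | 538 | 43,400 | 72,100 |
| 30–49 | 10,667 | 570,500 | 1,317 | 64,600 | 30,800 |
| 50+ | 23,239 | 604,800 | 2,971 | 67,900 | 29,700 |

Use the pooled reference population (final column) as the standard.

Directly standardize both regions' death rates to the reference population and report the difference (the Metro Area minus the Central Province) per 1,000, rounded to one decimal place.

Age-specific rates per 1,000 for the Metro Area: 1.429, 7.724, 15.244, 18.698, 38.424.
For the Central Province: 1.337, 6.062, 12.396, 20.387, 43.756.
Standard total = 303,300; weights = 0.3887, 0.1741, 0.2377, 0.1015, 0.0979.
The Metro Area: 0.3887×1.429 + 0.1741×7.724 + 0.2377×15.244 + 0.1015×18.698 + 0.0979×38.424 = 11.1849 per 1,000.
The Central Province: 0.3887×1.337 + 0.1741×6.062 + 0.2377×12.396 + 0.1015×20.387 + 0.0979×43.756 = 10.8769 per 1,000.
Difference = 11.1849 − 10.8769 = 0.3080.

0.3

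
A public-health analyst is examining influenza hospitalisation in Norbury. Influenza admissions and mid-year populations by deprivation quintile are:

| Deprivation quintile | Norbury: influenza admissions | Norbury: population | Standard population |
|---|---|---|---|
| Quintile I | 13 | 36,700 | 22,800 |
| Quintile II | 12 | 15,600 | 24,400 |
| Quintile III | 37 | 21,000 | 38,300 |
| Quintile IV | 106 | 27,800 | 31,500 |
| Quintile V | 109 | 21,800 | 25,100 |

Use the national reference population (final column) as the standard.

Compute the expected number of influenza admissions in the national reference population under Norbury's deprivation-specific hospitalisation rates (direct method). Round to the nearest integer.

Deprivation-specific rates per 100,000 for Norbury: 35.42, 76.92, 176.19, 381.29, 500.00.
Expected influenza admissions = Σ (standard pop × deprivation-specific rate ÷ 100,000)
= 22,800×35.42/100,000 + 24,400×76.92/100,000 + 38,300×176.19/100,000 + 31,500×381.29/100,000 + 25,100×500.00/100,000
= 8.08 + 18.77 + 67.48 + 120.11 + 125.50 = 339.93.

340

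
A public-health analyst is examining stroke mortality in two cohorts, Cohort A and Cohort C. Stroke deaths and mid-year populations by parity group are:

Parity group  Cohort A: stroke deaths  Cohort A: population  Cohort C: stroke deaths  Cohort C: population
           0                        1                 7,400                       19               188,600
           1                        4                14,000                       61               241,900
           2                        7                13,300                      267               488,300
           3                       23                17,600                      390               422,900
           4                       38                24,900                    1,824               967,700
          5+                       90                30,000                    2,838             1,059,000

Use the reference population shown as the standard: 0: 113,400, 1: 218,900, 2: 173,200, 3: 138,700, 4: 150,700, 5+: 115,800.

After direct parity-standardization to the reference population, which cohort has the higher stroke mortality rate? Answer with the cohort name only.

Parity-specific rates per 100,000 for Cohort A: 13.51, 28.57, 52.63, 130.68, 152.61, 300.00.
For Cohort C: 10.07, 25.22, 54.68, 92.22, 188.49, 267.99.
Standard total = 910,700; weights = 0.1245, 0.2404, 0.1902, 0.1523, 0.1655, 0.1272.
Cohort A: 0.1245×13.51 + 0.2404×28.57 + 0.1902×52.63 + 0.1523×130.68 + 0.1655×152.61 + 0.1272×300.00 = 101.8628 per 100,000.
Cohort C: 0.1245×10.07 + 0.2404×25.22 + 0.1902×54.68 + 0.1523×92.22 + 0.1655×188.49 + 0.1272×267.99 = 97.0266 per 100,000.
The crude rates (152.05 vs 160.28) would put Cohort C higher, but that reflects its parity composition; once standardized to a common parity structure, Cohort A has the higher underlying rate.

Cohort A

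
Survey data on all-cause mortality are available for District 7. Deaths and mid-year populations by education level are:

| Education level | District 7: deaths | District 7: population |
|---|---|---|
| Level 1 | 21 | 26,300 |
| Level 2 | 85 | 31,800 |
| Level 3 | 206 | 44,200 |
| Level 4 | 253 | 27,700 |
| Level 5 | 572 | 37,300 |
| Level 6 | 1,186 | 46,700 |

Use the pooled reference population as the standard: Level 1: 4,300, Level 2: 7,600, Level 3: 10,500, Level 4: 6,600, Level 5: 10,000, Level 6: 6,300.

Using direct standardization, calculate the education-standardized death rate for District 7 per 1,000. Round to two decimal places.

9.85

Education-specific rates per 1,000 for District 7: 0.798, 2.673, 4.661, 9.134, 15.335, 25.396.
Standard total = 45,300; weights = 0.0949, 0.1678, 0.2318, 0.1457, 0.2208, 0.1391.
Standardized rate: 0.0949×0.798 + 0.1678×2.673 + 0.2318×4.661 + 0.1457×9.134 + 0.2208×15.335 + 0.1391×25.396 = 9.8524 per 1,000.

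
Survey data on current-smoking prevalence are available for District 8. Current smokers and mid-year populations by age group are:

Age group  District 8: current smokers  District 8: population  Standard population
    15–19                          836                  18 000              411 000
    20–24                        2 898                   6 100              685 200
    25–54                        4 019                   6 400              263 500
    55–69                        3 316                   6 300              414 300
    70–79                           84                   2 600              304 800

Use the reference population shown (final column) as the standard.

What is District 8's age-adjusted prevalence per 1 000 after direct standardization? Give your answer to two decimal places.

355.01

Age-specific rates per 1 000 for District 8: 46.444, 475.082, 627.969, 526.349, 32.308.
Standard total = 2 078 800; weights = 0.1977, 0.3296, 0.1268, 0.1993, 0.1466.
Standardized rate: 0.1977×46.444 + 0.3296×475.082 + 0.1268×627.969 + 0.1993×526.349 + 0.1466×32.308 = 355.0118 per 1 000.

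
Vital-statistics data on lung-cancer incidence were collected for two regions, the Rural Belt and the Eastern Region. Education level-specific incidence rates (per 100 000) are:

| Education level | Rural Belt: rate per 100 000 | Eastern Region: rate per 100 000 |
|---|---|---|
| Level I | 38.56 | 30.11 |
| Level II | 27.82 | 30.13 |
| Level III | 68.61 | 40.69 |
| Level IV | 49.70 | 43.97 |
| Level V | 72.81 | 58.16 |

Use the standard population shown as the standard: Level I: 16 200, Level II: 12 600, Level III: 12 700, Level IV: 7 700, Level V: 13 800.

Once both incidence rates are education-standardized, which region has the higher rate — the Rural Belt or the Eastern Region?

Rural Belt

Standard total = 63 000; weights = 0.2571, 0.2000, 0.2016, 0.1222, 0.2190.
The Rural Belt: 0.2571×38.56 + 0.2000×27.82 + 0.2016×68.61 + 0.1222×49.70 + 0.2190×72.81 = 51.3336 per 100 000.
The Eastern Region: 0.2571×30.11 + 0.2000×30.13 + 0.2016×40.69 + 0.1222×43.97 + 0.2190×58.16 = 40.0851 per 100 000.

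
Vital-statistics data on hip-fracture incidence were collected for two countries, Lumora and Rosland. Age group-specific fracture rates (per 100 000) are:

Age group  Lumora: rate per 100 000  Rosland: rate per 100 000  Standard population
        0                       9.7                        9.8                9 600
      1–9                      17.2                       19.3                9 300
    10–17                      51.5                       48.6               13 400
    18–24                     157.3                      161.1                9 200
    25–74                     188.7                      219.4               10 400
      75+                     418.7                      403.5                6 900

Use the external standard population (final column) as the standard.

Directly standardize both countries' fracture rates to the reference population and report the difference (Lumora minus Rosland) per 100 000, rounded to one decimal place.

-3.9

Standard total = 58 800; weights = 0.1633, 0.1582, 0.2279, 0.1565, 0.1769, 0.1173.
Lumora: 0.1633×9.7 + 0.1582×17.2 + 0.2279×51.5 + 0.1565×157.3 + 0.1769×188.7 + 0.1173×418.7 = 123.1607 per 100 000.
Rosland: 0.1633×9.8 + 0.1582×19.3 + 0.2279×48.6 + 0.1565×161.1 + 0.1769×219.4 + 0.1173×403.5 = 127.0891 per 100 000.
Difference = 123.1607 − 127.0891 = -3.9284.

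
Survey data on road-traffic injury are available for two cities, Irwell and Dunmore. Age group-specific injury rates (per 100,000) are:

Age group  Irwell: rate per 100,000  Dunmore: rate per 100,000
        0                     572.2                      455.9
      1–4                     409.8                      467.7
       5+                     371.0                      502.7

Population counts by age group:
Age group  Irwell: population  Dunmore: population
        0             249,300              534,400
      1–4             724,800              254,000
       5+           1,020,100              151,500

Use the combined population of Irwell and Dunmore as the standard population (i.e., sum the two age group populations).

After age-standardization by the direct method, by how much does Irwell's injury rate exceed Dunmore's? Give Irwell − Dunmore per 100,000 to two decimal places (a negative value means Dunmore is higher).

Combined standard total = 2,934,100; weights = 0.2671, 0.3336, 0.3993.
Irwell: 0.2671×572.2 + 0.3336×409.8 + 0.3993×371.0 = 437.6841 per 100,000.
Dunmore: 0.2671×455.9 + 0.3336×467.7 + 0.3993×502.7 = 478.5239 per 100,000.
Difference = 437.6841 − 478.5239 = -40.8398.

-40.84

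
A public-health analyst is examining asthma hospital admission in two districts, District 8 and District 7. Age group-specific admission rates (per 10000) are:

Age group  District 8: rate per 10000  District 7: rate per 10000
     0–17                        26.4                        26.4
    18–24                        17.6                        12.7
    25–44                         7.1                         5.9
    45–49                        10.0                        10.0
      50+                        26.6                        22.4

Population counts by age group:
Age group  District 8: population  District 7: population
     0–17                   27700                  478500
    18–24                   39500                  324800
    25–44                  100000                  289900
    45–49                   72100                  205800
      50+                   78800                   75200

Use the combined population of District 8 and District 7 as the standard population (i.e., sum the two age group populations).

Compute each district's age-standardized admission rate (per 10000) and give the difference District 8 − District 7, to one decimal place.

Combined standard total = 1692300; weights = 0.2991, 0.2153, 0.2304, 0.1642, 0.0910.
District 8: 0.2991×26.4 + 0.2153×17.6 + 0.2304×7.1 + 0.1642×10.0 + 0.0910×26.6 = 17.3841 per 10000.
District 7: 0.2991×26.4 + 0.2153×12.7 + 0.2304×5.9 + 0.1642×10.0 + 0.0910×22.4 = 15.6706 per 10000.
Difference = 17.3841 − 15.6706 = 1.7135.

1.7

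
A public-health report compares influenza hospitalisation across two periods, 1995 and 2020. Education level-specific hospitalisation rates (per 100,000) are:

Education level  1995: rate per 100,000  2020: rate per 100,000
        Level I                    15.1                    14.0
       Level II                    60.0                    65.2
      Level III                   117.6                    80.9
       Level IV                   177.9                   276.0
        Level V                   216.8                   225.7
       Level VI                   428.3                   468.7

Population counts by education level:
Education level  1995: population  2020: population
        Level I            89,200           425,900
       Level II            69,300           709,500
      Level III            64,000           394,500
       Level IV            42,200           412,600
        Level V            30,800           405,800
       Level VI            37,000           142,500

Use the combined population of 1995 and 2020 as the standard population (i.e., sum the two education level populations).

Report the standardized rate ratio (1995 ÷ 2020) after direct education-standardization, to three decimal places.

Combined standard total = 2,823,300; weights = 0.1824, 0.2758, 0.1624, 0.1611, 0.1546, 0.0636.
1995: 0.1824×15.1 + 0.2758×60.0 + 0.1624×117.6 + 0.1611×177.9 + 0.1546×216.8 + 0.0636×428.3 = 127.8182 per 100,000.
2020: 0.1824×14.0 + 0.2758×65.2 + 0.1624×80.9 + 0.1611×276.0 + 0.1546×225.7 + 0.0636×468.7 = 142.8395 per 100,000.
Ratio = 127.8182 ÷ 142.8395 = 0.89484.

0.895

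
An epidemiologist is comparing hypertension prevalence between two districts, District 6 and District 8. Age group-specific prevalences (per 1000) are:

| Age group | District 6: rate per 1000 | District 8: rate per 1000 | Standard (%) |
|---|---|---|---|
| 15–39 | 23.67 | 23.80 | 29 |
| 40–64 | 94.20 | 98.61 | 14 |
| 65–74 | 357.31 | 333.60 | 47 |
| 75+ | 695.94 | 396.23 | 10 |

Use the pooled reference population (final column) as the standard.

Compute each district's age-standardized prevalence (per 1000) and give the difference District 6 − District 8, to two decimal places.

40.46

Standard weights: 0.29, 0.14, 0.47, 0.10.
District 6: 0.2900×23.67 + 0.1400×94.20 + 0.4700×357.31 + 0.1000×695.94 = 257.5820 per 1000.
District 8: 0.2900×23.80 + 0.1400×98.61 + 0.4700×333.60 + 0.1000×396.23 = 217.1224 per 1000.
Difference = 257.5820 − 217.1224 = 40.4596.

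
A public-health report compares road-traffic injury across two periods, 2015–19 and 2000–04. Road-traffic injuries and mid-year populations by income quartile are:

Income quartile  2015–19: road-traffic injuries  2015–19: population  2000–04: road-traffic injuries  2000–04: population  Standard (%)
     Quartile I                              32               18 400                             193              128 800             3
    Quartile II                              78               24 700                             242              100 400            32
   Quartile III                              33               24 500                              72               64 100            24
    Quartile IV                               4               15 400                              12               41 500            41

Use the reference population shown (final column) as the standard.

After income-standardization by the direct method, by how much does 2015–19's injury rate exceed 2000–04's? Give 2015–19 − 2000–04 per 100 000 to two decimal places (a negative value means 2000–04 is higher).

Income-specific rates per 100 000 for 2015–19: 173.91, 315.79, 134.69, 25.97.
For 2000–04: 149.84, 241.04, 112.32, 28.92.
Standard weights: 0.03, 0.32, 0.24, 0.41.
2015–19: 0.0300×173.91 + 0.3200×315.79 + 0.2400×134.69 + 0.4100×25.97 = 149.2459 per 100 000.
2000–04: 0.0300×149.84 + 0.3200×241.04 + 0.2400×112.32 + 0.4100×28.92 = 120.4401 per 100 000.
Difference = 149.2459 − 120.4401 = 28.8058.

28.81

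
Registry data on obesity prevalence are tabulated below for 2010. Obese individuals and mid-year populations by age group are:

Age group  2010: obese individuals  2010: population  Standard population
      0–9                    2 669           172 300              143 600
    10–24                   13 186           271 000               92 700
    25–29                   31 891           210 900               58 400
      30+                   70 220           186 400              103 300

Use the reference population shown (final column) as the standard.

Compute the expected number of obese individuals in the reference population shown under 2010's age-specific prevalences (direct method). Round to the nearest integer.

Age-specific rates per 1 000 for 2010: 15.490, 48.657, 151.214, 376.717.
Expected obese individuals = Σ (standard pop × age-specific rate ÷ 1 000)
= 143 600×15.490/1 000 + 92 700×48.657/1 000 + 58 400×151.214/1 000 + 103 300×376.717/1 000
= 2224.42 + 4510.49 + 8830.89 + 38914.84 = 54480.64.

54481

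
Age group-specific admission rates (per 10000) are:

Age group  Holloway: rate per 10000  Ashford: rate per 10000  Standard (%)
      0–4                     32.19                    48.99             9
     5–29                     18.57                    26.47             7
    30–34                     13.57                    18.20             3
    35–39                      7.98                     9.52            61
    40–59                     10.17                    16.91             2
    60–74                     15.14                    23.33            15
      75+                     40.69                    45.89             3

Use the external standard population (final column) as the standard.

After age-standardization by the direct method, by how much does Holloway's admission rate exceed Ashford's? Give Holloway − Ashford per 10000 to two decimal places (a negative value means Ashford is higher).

-4.66

Standard weights: 0.09, 0.07, 0.03, 0.61, 0.02, 0.15, 0.03.
Holloway: 0.0900×32.19 + 0.0700×18.57 + 0.0300×13.57 + 0.6100×7.98 + 0.0200×10.17 + 0.1500×15.14 + 0.0300×40.69 = 13.1670 per 10000.
Ashford: 0.0900×48.99 + 0.0700×26.47 + 0.0300×18.20 + 0.6100×9.52 + 0.0200×16.91 + 0.1500×23.33 + 0.0300×45.89 = 17.8296 per 10000.
Difference = 13.1670 − 17.8296 = -4.6626.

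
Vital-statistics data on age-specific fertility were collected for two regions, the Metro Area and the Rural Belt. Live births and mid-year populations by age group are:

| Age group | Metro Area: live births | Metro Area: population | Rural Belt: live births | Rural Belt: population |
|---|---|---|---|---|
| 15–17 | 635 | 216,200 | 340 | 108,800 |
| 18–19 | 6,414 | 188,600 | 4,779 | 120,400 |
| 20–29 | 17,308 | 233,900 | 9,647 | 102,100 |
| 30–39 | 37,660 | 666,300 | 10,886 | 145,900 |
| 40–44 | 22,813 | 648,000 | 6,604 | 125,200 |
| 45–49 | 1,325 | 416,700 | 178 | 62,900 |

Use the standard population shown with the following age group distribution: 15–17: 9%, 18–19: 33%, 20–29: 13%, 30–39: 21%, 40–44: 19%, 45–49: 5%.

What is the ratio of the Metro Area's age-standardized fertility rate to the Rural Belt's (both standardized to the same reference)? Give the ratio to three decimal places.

0.773

Age-specific rates per 1,000 for the Metro Area: 2.937, 34.008, 73.997, 56.521, 35.205, 3.180.
For the Rural Belt: 3.125, 39.693, 94.486, 74.613, 52.748, 2.830.
Standard weights: 0.09, 0.33, 0.13, 0.21, 0.19, 0.05.
The Metro Area: 0.0900×2.937 + 0.3300×34.008 + 0.1300×73.997 + 0.2100×56.521 + 0.1900×35.205 + 0.0500×3.180 = 39.8242 per 1,000.
The Rural Belt: 0.0900×3.125 + 0.3300×39.693 + 0.1300×94.486 + 0.2100×74.613 + 0.1900×52.748 + 0.0500×2.830 = 51.4952 per 1,000.
Ratio = 39.8242 ÷ 51.4952 = 0.77336.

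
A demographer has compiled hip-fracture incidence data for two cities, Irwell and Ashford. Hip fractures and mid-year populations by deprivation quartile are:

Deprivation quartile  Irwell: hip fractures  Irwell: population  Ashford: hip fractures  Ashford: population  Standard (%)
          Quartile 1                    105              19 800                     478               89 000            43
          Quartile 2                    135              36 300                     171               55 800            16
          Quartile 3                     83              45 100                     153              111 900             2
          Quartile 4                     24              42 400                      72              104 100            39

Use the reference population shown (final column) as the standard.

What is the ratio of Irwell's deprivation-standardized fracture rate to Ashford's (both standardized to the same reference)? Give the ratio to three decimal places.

Deprivation-specific rates per 100 000 for Irwell: 530.30, 371.90, 184.04, 56.60.
For Ashford: 537.08, 306.45, 136.73, 69.16.
Standard weights: 0.43, 0.16, 0.02, 0.39.
Irwell: 0.4300×530.30 + 0.1600×371.90 + 0.0200×184.04 + 0.3900×56.60 = 313.2906 per 100 000.
Ashford: 0.4300×537.08 + 0.1600×306.45 + 0.0200×136.73 + 0.3900×69.16 = 309.6847 per 100 000.
Ratio = 313.2906 ÷ 309.6847 = 1.01164.

1.012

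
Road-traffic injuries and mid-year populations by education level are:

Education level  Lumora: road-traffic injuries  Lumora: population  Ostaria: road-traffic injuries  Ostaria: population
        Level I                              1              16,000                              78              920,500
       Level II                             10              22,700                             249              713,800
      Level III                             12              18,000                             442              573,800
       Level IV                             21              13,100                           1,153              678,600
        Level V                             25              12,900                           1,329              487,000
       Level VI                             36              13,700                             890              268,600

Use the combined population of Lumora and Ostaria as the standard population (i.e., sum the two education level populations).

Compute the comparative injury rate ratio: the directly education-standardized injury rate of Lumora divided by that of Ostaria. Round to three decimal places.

0.843

Education-specific rates per 100,000 for Lumora: 6.25, 44.05, 66.67, 160.31, 193.80, 262.77.
For Ostaria: 8.47, 34.88, 77.03, 169.91, 272.90, 331.35.
Combined standard total = 3,738,700; weights = 0.2505, 0.1970, 0.1583, 0.1850, 0.1337, 0.0755.
Lumora: 0.2505×6.25 + 0.1970×44.05 + 0.1583×66.67 + 0.1850×160.31 + 0.1337×193.80 + 0.0755×262.77 = 96.2087 per 100,000.
Ostaria: 0.2505×8.47 + 0.1970×34.88 + 0.1583×77.03 + 0.1850×169.91 + 0.1337×272.90 + 0.0755×331.35 = 114.1305 per 100,000.
Ratio = 96.2087 ÷ 114.1305 = 0.84297.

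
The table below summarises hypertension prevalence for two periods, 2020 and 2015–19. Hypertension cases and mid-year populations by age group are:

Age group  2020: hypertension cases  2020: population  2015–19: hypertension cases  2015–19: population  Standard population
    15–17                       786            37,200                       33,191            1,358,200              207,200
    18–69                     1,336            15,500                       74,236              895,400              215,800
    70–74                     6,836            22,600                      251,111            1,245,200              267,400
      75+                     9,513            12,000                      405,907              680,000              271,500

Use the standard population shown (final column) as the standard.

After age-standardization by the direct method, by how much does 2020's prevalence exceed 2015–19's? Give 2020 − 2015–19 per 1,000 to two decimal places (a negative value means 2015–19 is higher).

Age-specific rates per 1,000 for 2020: 21.129, 86.194, 302.478, 792.750.
For 2015–19: 24.437, 82.908, 201.663, 596.922.
Standard total = 961,900; weights = 0.2154, 0.2243, 0.2780, 0.2823.
2020: 0.2154×21.129 + 0.2243×86.194 + 0.2780×302.478 + 0.2823×792.750 = 331.7317 per 1,000.
2015–19: 0.2154×24.437 + 0.2243×82.908 + 0.2780×201.663 + 0.2823×596.922 = 248.4085 per 1,000.
Difference = 331.7317 − 248.4085 = 83.3232.

83.32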